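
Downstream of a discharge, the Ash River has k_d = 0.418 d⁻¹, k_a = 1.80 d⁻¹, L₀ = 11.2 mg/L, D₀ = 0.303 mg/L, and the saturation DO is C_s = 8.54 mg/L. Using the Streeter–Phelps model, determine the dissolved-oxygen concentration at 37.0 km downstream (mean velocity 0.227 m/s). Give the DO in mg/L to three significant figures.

DO ≈ 7.10 mg/L

Travel time t = x/v = 37.0 km / (0.227 m/s) = 37000 m / 0.227 m/s = 163000 s = 1.887 d.
k_d L₀/(k_a−k_d) = 0.418×11.2/(1.80−0.418) = 4.682/1.382 = 3.388 mg/L.
e^(−k_d t) = e^(−0.418×1.887) = 0.4545; e^(−k_a t) = e^(−1.80×1.887) = 0.03352.
D = 3.388 × (0.4545 − 0.03352) + 0.303 × 0.03352 = 1.426 + 0.01016 = 1.436 mg/L.
DO = C_s − D = 8.54 − 1.436 = 7.104 mg/L.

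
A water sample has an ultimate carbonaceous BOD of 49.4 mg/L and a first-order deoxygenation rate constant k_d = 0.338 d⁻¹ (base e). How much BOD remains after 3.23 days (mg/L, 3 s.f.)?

L ≈ 16.6 mg/L

L_t = L₀ e^(−k_d t) = 49.4 × e^(−0.338×3.23) = 49.4 × 0.3356 = 16.58 mg/L.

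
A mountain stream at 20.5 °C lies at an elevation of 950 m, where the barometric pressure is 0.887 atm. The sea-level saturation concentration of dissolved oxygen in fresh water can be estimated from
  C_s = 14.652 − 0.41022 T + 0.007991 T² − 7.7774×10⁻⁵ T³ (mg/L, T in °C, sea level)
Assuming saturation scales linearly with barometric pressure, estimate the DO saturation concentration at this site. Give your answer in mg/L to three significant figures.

At sea level: C_s = 14.652 − 0.41022×20.5 + 0.007991×20.5² − 7.7774×10⁻⁵×20.5³ = 8.931 mg/L.
Pressure correction: C_s' = 8.931 × 0.887 = 7.922 mg/L.

C_s ≈ 7.92 mg/L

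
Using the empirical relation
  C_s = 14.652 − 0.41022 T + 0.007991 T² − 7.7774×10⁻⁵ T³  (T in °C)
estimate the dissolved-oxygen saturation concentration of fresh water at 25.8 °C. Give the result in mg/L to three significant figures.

C_s ≈ 8.05 mg/L

C_s = 14.652 − 0.41022×25.8 + 0.007991×25.8² − 7.7774×10⁻⁵×25.8³ = 8.052 mg/L.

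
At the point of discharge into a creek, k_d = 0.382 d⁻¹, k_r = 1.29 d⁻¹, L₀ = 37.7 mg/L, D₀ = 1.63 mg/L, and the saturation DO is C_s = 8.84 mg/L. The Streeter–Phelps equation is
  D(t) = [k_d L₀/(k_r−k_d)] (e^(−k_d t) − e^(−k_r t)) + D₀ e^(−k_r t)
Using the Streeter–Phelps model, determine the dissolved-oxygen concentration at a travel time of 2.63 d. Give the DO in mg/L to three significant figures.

DO ≈ 3.51 mg/L

k_d L₀/(k_r−k_d) = 0.382×37.7/(1.29−0.382) = 14.40/0.9080 = 15.86 mg/L.
e^(−k_d t) = e^(−0.382×2.630) = 0.3662; e^(−k_r t) = e^(−1.29×2.630) = 0.03362.
D = 15.86 × (0.3662 − 0.03362) + 1.63 × 0.03362 = 5.274 + 0.05480 = 5.329 mg/L.
DO = C_s − D = 8.84 − 5.329 = 3.511 mg/L.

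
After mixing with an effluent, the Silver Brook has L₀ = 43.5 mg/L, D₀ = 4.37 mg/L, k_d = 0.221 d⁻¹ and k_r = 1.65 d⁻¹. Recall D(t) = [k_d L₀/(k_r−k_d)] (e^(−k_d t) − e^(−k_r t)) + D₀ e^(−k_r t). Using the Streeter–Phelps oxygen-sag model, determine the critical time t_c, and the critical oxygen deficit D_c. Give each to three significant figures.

t_c ≈ 0.673 d; D_c ≈ 5.02 mg/L

At the critical point dD/dt = 0, so k_d L₀ e^(−k_d t) = k_r D. Substituting D(t) from the Streeter–Phelps equation and solving for t gives
t_c = ln[(k_r/k_d)(1 − D₀(k_r−k_d)/(k_d L₀))] / (k_r−k_d).
Here k_r−k_d = 1.429 d⁻¹ and 1 − D₀(k_r−k_d)/(k_d L₀) = 1 − 4.37×1.429/(0.221×43.5) = 0.3504, so
t_c = ln(7.466 × 0.3504) / 1.429 = 0.9617 / 1.429 = 0.6730 d.
D_c = (k_d/k_r) L₀ e^(−k_d t_c) = (0.221/1.65) × 43.5 × e^(−0.221×0.6730) = 0.1339 × 43.5 × 0.8618 = 5.021 mg/L.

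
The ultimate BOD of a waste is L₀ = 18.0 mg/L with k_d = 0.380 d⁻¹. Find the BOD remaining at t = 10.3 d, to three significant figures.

L ≈ 0.359 mg/L

L_t = L₀ e^(−k_d t) = 18.0 × e^(−0.380×10.3) = 18.0 × 0.01996 = 0.3593 mg/L.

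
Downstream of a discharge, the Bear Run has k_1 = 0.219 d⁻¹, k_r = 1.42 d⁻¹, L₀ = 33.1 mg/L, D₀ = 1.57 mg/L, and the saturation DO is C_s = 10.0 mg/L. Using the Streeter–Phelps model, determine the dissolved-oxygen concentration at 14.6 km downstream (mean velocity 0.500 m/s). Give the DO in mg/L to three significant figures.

Travel time t = x/v = 14.6 km / (0.500 m/s) = 14600 m / 0.500 m/s = 29200 s = 0.3380 d.
k_1 L₀/(k_r−k_1) = 0.219×33.1/(1.42−0.219) = 7.249/1.201 = 6.036 mg/L.
e^(−k_1 t) = e^(−0.219×0.3380) = 0.9287; e^(−k_r t) = e^(−1.42×0.3380) = 0.6188.
D = 6.036 × (0.9287 − 0.6188) + 1.57 × 0.6188 = 1.870 + 0.9716 = 2.842 mg/L.
DO = C_s − D = 10.0 − 2.842 = 7.158 mg/L.

DO ≈ 7.16 mg/L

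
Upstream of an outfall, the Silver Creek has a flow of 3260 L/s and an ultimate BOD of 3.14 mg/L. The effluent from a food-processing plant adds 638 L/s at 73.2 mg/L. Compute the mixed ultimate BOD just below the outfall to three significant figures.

Flow-weighted mixing: C = (Q_r C_r + Q_w C_w)/(Q_r + Q_w)
= (3260×3.14 + 638×73.2)/(3260 + 638) = 56940/3898 = 14.61 mg/L.

14.6 mg/L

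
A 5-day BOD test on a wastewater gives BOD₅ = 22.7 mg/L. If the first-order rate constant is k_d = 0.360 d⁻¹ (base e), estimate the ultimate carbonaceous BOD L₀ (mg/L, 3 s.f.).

BOD₅ = L₀(1 − e^(−5k_d)) ⇒ L₀ = BOD₅ / (1 − e^(−5×0.360))
= 22.7 / (1 − 0.1653) = 22.7 / 0.8347 = 27.20 mg/L.

L₀ ≈ 27.2 mg/L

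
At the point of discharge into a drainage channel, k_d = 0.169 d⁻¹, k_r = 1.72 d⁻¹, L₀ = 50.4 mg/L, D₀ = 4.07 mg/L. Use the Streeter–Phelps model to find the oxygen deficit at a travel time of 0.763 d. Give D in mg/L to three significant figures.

D ≈ 4.44 mg/L

k_d L₀/(k_r−k_d) = 0.169×50.4/(1.72−0.169) = 8.518/1.551 = 5.492 mg/L.
e^(−k_d t) = e^(−0.169×0.7630) = 0.8790; e^(−k_r t) = e^(−1.72×0.7630) = 0.2692.
D = 5.492 × (0.8790 − 0.2692) + 4.07 × 0.2692 = 3.349 + 1.096 = 4.445 mg/L.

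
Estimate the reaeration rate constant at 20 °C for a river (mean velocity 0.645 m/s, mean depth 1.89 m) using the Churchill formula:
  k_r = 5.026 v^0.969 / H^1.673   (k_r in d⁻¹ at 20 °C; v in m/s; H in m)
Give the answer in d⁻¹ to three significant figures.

k_r = 5.026 × 0.645^0.969 / 1.89^1.673 = 5.026 × 0.6538 / 2.901 = 1.133 d⁻¹.

k_r ≈ 1.13 d⁻¹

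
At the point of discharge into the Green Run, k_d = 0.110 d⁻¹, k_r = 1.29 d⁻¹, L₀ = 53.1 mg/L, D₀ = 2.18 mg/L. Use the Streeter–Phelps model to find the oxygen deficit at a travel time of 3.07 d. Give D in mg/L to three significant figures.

D ≈ 3.48 mg/L

k_d L₀/(k_r−k_d) = 0.110×53.1/(1.29−0.110) = 5.841/1.180 = 4.950 mg/L.
e^(−k_d t) = e^(−0.110×3.070) = 0.7134; e^(−k_r t) = e^(−1.29×3.070) = 0.01906.
D = 4.950 × (0.7134 − 0.01906) + 2.18 × 0.01906 = 3.437 + 0.04155 = 3.479 mg/L.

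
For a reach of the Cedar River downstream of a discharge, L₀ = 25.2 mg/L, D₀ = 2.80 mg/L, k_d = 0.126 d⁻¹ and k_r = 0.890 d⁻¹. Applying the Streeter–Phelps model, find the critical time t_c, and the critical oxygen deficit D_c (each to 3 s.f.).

t_c ≈ 1.09 d; D_c ≈ 3.11 mg/L

With k_r/k_d = 7.063 and 1 − D₀(k_r−k_d)/(k_d L₀) = 0.3263,
t_c = ln(7.063 × 0.3263) / (0.890 − 0.126) = ln(2.305) / 0.7640 = 0.8349/0.7640 = 1.093 d.
D_c = (k_d/k_r) L₀ e^(−k_d t_c) = (0.126/0.890) × 25.2 × e^(−0.126×1.093) = 0.1416 × 25.2 × 0.8714 = 3.109 mg/L.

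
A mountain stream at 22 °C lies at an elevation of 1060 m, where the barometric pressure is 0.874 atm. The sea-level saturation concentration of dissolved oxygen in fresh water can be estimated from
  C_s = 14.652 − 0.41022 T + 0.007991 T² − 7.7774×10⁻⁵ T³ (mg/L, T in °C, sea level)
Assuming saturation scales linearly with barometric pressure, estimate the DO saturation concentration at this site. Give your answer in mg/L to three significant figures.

C_s ≈ 7.57 mg/L

At sea level: C_s = 14.652 − 0.41022×22 + 0.007991×22² − 7.7774×10⁻⁵×22³ = 8.667 mg/L.
Pressure correction: C_s' = 8.667 × 0.874 = 7.575 mg/L.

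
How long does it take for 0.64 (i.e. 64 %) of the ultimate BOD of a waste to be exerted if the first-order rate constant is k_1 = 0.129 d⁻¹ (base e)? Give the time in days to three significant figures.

t ≈ 7.92 d

y/L₀ = 1 − e^(−k_1 t) = 0.64 ⇒ e^(−k_1 t) = 0.360
t = −ln(0.360) / 0.129 = 1.022 / 0.129 = 7.920 d.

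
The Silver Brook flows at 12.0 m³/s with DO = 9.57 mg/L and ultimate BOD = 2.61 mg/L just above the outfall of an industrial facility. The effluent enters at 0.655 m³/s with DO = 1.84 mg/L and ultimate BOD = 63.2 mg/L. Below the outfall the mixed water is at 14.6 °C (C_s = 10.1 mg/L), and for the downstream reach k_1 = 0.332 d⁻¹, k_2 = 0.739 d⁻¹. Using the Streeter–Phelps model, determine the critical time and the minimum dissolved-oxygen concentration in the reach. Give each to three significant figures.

Mixed DO = (12.0×9.57 + 0.655×1.84)/(12.0+0.655) = 116.0/12.65 = 9.170 mg/L.
Mixed L₀ = (12.0×2.61 + 0.655×63.2)/(12.65) = 72.72/12.65 = 5.746 mg/L.
Initial deficit D₀ = C_s − DO₀ = 10.1 − 9.170 = 0.9301 mg/L.
t_c = (1/0.4070) ln[(0.739/0.332)(1 − 0.9301×0.4070/(0.332×5.746))] = 2.457 × ln(1.784) = 1.423 d.
D_c = (0.332/0.739) × 5.746 × e^(−0.332×1.423) = 0.4493 × 5.746 × 0.6236 = 1.610 mg/L.
Minimum DO = 10.1 − 1.610 = 8.490 mg/L.

t_c ≈ 1.42 d; minimum DO ≈ 8.49 mg/L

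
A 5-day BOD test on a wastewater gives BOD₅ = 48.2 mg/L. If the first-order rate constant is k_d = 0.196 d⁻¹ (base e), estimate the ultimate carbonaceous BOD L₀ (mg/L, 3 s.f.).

BOD₅ = L₀(1 − e^(−5k_d)) ⇒ L₀ = BOD₅ / (1 − e^(−5×0.196))
= 48.2 / (1 − 0.3753) = 48.2 / 0.6247 = 77.16 mg/L.

L₀ ≈ 77.2 mg/L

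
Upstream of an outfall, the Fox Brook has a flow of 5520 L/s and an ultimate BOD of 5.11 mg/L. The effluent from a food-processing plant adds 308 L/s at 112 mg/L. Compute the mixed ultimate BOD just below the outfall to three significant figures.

10.8 mg/L

Flow-weighted mixing: C = (Q_r C_r + Q_w C_w)/(Q_r + Q_w)
= (5520×5.11 + 308×112)/(5520 + 308) = 62700/5828 = 10.76 mg/L.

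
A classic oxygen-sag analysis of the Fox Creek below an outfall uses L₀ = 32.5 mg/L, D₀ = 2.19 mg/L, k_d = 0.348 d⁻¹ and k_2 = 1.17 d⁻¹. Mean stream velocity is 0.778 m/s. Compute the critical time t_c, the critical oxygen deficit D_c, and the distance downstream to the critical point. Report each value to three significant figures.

t_c ≈ 1.26 d; D_c ≈ 6.23 mg/L; x_c ≈ 85.0 km

t_c = [1/(k_2−k_d)] ln[(k_2/k_d)(1 − D₀(k_2−k_d)/(k_d L₀))]
= [1/(1.17−0.348)] ln[(1.17/0.348)(1 − 2.19×0.8220/(0.348×32.5))]
= (1/0.8220) ln[3.362 × 0.8408] = 1.217 × ln(2.827) = 1.217 × 1.039 = 1.264 d.
L(t_c) = L₀ e^(−k_d t_c) = 32.5 × 0.6441 = 20.93 mg/L, and at the critical point k_2 D_c = k_d L, so D_c = (0.348/1.17) × 20.93 = 6.226 mg/L.
x_c = v t_c = 0.778 m/s × 1.264 d × 86400 s/d = 84980 m ≈ 85.0 km.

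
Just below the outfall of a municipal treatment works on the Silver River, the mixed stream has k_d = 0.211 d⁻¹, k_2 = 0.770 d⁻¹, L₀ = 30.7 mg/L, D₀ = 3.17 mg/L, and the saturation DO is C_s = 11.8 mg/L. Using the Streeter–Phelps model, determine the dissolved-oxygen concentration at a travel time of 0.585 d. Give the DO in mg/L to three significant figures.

k_d L₀/(k_2−k_d) = 0.211×30.7/(0.770−0.211) = 6.478/0.5590 = 11.59 mg/L.
e^(−k_d t) = e^(−0.211×0.5850) = 0.8839; e^(−k_2 t) = e^(−0.770×0.5850) = 0.6373.
D = 11.59 × (0.8839 − 0.6373) + 3.17 × 0.6373 = 2.857 + 2.020 = 4.877 mg/L.
DO = C_s − D = 11.8 − 4.877 = 6.923 mg/L.

DO ≈ 6.92 mg/L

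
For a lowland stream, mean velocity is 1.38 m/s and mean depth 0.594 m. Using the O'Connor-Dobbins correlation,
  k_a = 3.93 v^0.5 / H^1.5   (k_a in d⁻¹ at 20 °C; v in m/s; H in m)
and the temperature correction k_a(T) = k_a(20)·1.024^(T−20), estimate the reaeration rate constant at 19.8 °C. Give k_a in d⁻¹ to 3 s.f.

k_a ≈ 10.0 d⁻¹

k_a(20) = 3.93 × 1.38^0.5 / 0.594^1.5 = 3.93 × 1.175 / 0.4578 = 10.08 d⁻¹.
k_a(19.8) = 10.08 × 1.024^(19.8−20) = 10.08 × 0.9953 = 10.04 d⁻¹.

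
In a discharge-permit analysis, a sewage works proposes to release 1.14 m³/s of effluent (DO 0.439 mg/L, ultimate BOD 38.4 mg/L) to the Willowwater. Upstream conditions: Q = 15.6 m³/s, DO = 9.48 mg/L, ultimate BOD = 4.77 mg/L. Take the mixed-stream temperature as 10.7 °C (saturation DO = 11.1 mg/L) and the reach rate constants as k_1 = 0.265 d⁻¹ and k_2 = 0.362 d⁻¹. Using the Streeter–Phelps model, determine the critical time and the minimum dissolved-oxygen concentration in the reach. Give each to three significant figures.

t_c ≈ 1.95 d; minimum DO ≈ 8.01 mg/L

Mixed DO = (15.6×9.48 + 1.14×0.439)/(15.6+1.14) = 148.4/16.74 = 8.864 mg/L.
Mixed L₀ = (15.6×4.77 + 1.14×38.4)/(16.74) = 118.2/16.74 = 7.060 mg/L.
Initial deficit D₀ = C_s − DO₀ = 11.1 − 8.864 = 2.236 mg/L.
t_c = (1/0.09700) ln[(0.362/0.265)(1 − 2.236×0.09700/(0.265×7.060))] = 10.31 × ln(1.208) = 1.946 d.
D_c = (0.265/0.362) × 7.060 × e^(−0.265×1.946) = 0.7320 × 7.060 × 0.5972 = 3.086 mg/L.
Minimum DO = 11.1 − 3.086 = 8.014 mg/L.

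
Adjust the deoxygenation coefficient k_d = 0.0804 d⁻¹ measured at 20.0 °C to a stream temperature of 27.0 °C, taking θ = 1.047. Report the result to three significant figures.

k_d ≈ 0.111 d⁻¹

k_d(T₂) = k_d(T₁) · θ^(T₂−T₁) = 0.0804 × 1.047^(27.0−20.0)
= 0.0804 × 1.047^7.00 = 0.0804 × 1.379 = 0.1109 d⁻¹.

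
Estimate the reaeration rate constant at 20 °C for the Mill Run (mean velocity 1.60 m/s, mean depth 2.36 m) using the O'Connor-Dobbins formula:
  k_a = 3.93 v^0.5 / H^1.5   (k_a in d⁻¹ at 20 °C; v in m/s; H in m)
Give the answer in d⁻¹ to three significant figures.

k_a ≈ 1.37 d⁻¹

k_a = 3.93 × 1.60^0.5 / 2.36^1.5 = 3.93 × 1.265 / 3.626 = 1.371 d⁻¹.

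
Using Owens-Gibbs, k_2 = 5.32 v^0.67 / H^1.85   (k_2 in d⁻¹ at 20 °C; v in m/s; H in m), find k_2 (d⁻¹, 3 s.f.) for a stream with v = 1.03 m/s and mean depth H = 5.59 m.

k_2 ≈ 0.225 d⁻¹

k_2 = 5.32 × 1.03^0.67 / 5.59^1.85 = 5.32 × 1.020 / 24.14 = 0.2248 d⁻¹.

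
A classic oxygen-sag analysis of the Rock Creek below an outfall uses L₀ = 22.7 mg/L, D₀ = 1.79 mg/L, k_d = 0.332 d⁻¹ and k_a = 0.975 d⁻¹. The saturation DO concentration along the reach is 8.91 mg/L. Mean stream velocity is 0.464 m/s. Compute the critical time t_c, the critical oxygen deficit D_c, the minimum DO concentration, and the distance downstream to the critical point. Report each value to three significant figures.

At the critical point dD/dt = 0, so k_d L₀ e^(−k_d t) = k_a D. Substituting D(t) from the Streeter–Phelps equation and solving for t gives
t_c = ln[(k_a/k_d)(1 − D₀(k_a−k_d)/(k_d L₀))] / (k_a−k_d).
Here k_a−k_d = 0.6430 d⁻¹ and 1 − D₀(k_a−k_d)/(k_d L₀) = 1 − 1.79×0.6430/(0.332×22.7) = 0.8473, so
t_c = ln(2.937 × 0.8473) / 0.6430 = 0.9116 / 0.6430 = 1.418 d.
L(t_c) = L₀ e^(−k_d t_c) = 22.7 × 0.6246 = 14.18 mg/L, and at the critical point k_a D_c = k_d L, so D_c = (0.332/0.975) × 14.18 = 4.828 mg/L.
Minimum DO = C_s − D_c = 8.91 − 4.828 = 4.082 mg/L.
x_c = v t_c = 0.464 m/s × 1.418 d × 86400 s/d = 56830 m ≈ 56.8 km.

t_c ≈ 1.42 d; D_c ≈ 4.83 mg/L; min DO ≈ 4.08 mg/L; x_c ≈ 56.8 km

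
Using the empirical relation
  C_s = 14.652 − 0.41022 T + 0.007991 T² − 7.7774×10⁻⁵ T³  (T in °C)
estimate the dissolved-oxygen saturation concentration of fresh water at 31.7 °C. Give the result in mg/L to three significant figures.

C_s ≈ 7.20 mg/L

C_s = 14.652 − 0.41022×31.7 + 0.007991×31.7² − 7.7774×10⁻⁵×31.7³ = 7.201 mg/L.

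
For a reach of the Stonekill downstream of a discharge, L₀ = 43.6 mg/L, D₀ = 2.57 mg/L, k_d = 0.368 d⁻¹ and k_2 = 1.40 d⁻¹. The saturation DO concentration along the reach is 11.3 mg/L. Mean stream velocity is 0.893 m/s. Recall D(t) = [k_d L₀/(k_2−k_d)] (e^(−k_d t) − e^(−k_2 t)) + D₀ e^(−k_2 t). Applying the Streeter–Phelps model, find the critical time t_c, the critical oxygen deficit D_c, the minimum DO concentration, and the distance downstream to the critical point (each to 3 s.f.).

t_c ≈ 1.12 d; D_c ≈ 7.59 mg/L; min DO ≈ 3.71 mg/L; x_c ≈ 86.4 km

At the critical point dD/dt = 0, so k_d L₀ e^(−k_d t) = k_2 D. Substituting D(t) from the Streeter–Phelps equation and solving for t gives
t_c = ln[(k_2/k_d)(1 − D₀(k_2−k_d)/(k_d L₀))] / (k_2−k_d).
Here k_2−k_d = 1.032 d⁻¹ and 1 − D₀(k_2−k_d)/(k_d L₀) = 1 − 2.57×1.032/(0.368×43.6) = 0.8347, so
t_c = ln(3.804 × 0.8347) / 1.032 = 1.155 / 1.032 = 1.120 d.
D_c = (k_d/k_2) L₀ e^(−k_d t_c) = (0.368/1.40) × 43.6 × e^(−0.368×1.120) = 0.2629 × 43.6 × 0.6623 = 7.590 mg/L.
Minimum DO = C_s − D_c = 11.3 − 7.590 = 3.710 mg/L.
x_c = v t_c = 0.893 m/s × 1.120 d × 86400 s/d = 86390 m ≈ 86.4 km.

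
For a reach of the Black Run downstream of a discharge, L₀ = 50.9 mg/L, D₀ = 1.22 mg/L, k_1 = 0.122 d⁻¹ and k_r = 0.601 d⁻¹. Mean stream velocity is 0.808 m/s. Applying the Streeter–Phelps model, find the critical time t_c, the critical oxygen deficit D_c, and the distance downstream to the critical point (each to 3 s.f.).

With k_r/k_1 = 4.926 and 1 − D₀(k_r−k_1)/(k_1 L₀) = 0.9059,
t_c = ln(4.926 × 0.9059) / (0.601 − 0.122) = ln(4.463) / 0.4790 = 1.496/0.4790 = 3.123 d.
L(t_c) = L₀ e^(−k_1 t_c) = 50.9 × 0.6832 = 34.78 mg/L, and at the critical point k_r D_c = k_1 L, so D_c = (0.122/0.601) × 34.78 = 7.059 mg/L.
x_c = v t_c = 0.808 m/s × 3.123 d × 86400 s/d = 218000 m ≈ 218 km.

t_c ≈ 3.12 d; D_c ≈ 7.06 mg/L; x_c ≈ 218 km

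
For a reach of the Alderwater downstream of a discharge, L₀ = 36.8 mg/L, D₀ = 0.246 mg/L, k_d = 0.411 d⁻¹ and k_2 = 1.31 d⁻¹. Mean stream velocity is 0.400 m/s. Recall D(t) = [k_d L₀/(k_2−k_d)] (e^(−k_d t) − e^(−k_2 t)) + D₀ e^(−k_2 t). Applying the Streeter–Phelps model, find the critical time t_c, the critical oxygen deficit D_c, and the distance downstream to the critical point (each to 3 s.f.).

t_c ≈ 1.27 d; D_c ≈ 6.84 mg/L; x_c ≈ 44.0 km

With k_2/k_d = 3.187 and 1 − D₀(k_2−k_d)/(k_d L₀) = 0.9854,
t_c = ln(3.187 × 0.9854) / (1.31 − 0.411) = ln(3.141) / 0.8990 = 1.144/0.8990 = 1.273 d.
D_c = (k_d/k_2) L₀ e^(−k_d t_c) = (0.411/1.31) × 36.8 × e^(−0.411×1.273) = 0.3137 × 36.8 × 0.5926 = 6.842 mg/L.
x_c = v t_c = 0.400 m/s × 1.273 d × 86400 s/d = 44000 m ≈ 44.0 km.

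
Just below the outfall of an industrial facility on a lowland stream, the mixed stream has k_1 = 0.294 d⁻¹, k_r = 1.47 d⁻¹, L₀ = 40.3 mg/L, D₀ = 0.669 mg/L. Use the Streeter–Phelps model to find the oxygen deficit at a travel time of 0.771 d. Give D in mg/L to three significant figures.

D ≈ 5.00 mg/L

k_1 L₀/(k_r−k_1) = 0.294×40.3/(1.47−0.294) = 11.85/1.176 = 10.07 mg/L.
e^(−k_1 t) = e^(−0.294×0.7710) = 0.7972; e^(−k_r t) = e^(−1.47×0.7710) = 0.3219.
D = 10.07 × (0.7972 − 0.3219) + 0.669 × 0.3219 = 4.788 + 0.2154 = 5.003 mg/L.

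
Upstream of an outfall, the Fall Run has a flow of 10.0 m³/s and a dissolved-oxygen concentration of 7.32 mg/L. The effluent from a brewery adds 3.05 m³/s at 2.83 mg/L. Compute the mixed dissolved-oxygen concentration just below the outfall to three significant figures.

6.27 mg/L

Flow-weighted mixing: C = (Q_r C_r + Q_w C_w)/(Q_r + Q_w)
= (10.0×7.32 + 3.05×2.83)/(10.0 + 3.05) = 81.83/13.05 = 6.271 mg/L.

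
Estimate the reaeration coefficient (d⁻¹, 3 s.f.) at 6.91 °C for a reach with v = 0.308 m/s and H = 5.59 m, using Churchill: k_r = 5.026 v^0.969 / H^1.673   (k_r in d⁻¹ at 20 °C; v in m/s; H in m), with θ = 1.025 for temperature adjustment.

k_r ≈ 0.0653 d⁻¹

k_r(20) = 5.026 × 0.308^0.969 / 5.59^1.673 = 5.026 × 0.3195 / 17.80 = 0.09020 d⁻¹.
k_r(6.91) = 0.09020 × 1.025^(6.91−20) = 0.09020 × 0.7238 = 0.06529 d⁻¹.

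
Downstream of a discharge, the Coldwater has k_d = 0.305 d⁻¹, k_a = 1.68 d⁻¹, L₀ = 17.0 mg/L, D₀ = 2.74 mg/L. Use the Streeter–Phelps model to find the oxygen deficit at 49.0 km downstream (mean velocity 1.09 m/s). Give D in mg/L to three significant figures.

D ≈ 2.79 mg/L

Travel time t = x/v = 49.0 km / (1.09 m/s) = 49000 m / 1.09 m/s = 44950 s = 0.5203 d.
k_d L₀/(k_a−k_d) = 0.305×17.0/(1.68−0.305) = 5.185/1.375 = 3.771 mg/L.
e^(−k_d t) = e^(−0.305×0.5203) = 0.8533; e^(−k_a t) = e^(−1.68×0.5203) = 0.4172.
D = 3.771 × (0.8533 − 0.4172) + 2.74 × 0.4172 = 1.644 + 1.143 = 2.787 mg/L.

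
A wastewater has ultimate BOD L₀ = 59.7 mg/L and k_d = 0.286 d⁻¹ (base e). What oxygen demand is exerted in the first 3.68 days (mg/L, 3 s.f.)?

y ≈ 38.9 mg/L

y_t = L₀(1 − e^(−k_d t)) = 59.7 × (1 − e^(−0.286×3.68))
= 59.7 × (1 − 0.3491) = 59.7 × 0.6509 = 38.86 mg/L.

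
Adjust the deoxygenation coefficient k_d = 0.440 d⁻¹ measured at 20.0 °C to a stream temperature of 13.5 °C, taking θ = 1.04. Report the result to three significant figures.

k_d(T₂) = k_d(T₁) · θ^(T₂−T₁) = 0.440 × 1.04^(13.5−20.0)
= 0.440 × 1.04^-6.50 = 0.440 × 0.7750 = 0.3410 d⁻¹.

k_d ≈ 0.341 d⁻¹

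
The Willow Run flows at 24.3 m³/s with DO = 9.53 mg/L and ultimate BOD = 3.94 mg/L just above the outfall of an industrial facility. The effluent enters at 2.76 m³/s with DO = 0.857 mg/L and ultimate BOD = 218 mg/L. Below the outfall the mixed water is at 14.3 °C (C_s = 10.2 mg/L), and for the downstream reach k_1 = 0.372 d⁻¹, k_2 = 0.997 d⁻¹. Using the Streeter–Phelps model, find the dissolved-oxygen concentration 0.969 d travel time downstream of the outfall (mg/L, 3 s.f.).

Mixed DO = (24.3×9.53 + 2.76×0.857)/(24.3+2.76) = 233.9/27.06 = 8.645 mg/L.
Mixed L₀ = (24.3×3.94 + 2.76×218)/(27.06) = 697.4/27.06 = 25.77 mg/L.
Initial deficit D₀ = C_s − DO₀ = 10.2 − 8.645 = 1.555 mg/L.
D(0.969) = [0.372×25.77/(0.997−0.372)](e^(−0.372×0.969) − e^(−0.997×0.969)) + 1.555 e^(−0.997×0.969)
= 15.34 × (0.6973 − 0.3806) + 1.555 × 0.3806 = 5.451 mg/L.
DO = 10.2 − 5.451 = 4.749 mg/L.

DO ≈ 4.75 mg/L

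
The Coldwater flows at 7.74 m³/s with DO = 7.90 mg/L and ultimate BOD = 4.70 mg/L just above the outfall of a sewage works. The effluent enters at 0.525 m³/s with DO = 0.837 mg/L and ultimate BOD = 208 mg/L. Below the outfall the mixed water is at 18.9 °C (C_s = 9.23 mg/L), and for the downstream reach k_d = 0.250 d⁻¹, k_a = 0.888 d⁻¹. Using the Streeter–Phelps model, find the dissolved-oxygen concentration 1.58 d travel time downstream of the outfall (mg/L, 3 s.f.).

DO ≈ 5.84 mg/L

Mixed DO = (7.74×7.90 + 0.525×0.837)/(7.74+0.525) = 61.59/8.265 = 7.451 mg/L.
Mixed L₀ = (7.74×4.70 + 0.525×208)/(8.265) = 145.6/8.265 = 17.61 mg/L.
Initial deficit D₀ = C_s − DO₀ = 9.23 − 7.451 = 1.779 mg/L.
D(1.58) = [0.250×17.61/(0.888−0.250)](e^(−0.250×1.58) − e^(−0.888×1.58)) + 1.779 e^(−0.888×1.58)
= 6.902 × (0.6737 − 0.2458) + 1.779 × 0.2458 = 3.390 mg/L.
DO = 9.23 − 3.390 = 5.840 mg/L.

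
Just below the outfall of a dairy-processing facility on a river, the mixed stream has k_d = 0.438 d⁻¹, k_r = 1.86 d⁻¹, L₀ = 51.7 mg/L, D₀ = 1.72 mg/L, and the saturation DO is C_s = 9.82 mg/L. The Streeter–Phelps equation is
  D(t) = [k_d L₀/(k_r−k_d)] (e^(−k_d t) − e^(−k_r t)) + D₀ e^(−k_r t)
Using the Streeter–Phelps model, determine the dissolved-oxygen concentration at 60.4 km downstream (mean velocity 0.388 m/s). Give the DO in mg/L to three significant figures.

DO ≈ 3.08 mg/L

Travel time t = x/v = 60.4 km / (0.388 m/s) = 60400 m / 0.388 m/s = 155700 s = 1.802 d.
k_d L₀/(k_r−k_d) = 0.438×51.7/(1.86−0.438) = 22.64/1.422 = 15.92 mg/L.
e^(−k_d t) = e^(−0.438×1.802) = 0.4542; e^(−k_r t) = e^(−1.86×1.802) = 0.03504.
D = 15.92 × (0.4542 − 0.03504) + 1.72 × 0.03504 = 6.675 + 0.06027 = 6.736 mg/L.
DO = C_s − D = 9.82 − 6.736 = 3.084 mg/L.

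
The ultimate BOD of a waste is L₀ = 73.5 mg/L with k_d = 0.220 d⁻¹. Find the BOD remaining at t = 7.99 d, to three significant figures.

L_t = L₀ e^(−k_d t) = 73.5 × e^(−0.220×7.99) = 73.5 × 0.1724 = 12.67 mg/L.

L ≈ 12.7 mg/L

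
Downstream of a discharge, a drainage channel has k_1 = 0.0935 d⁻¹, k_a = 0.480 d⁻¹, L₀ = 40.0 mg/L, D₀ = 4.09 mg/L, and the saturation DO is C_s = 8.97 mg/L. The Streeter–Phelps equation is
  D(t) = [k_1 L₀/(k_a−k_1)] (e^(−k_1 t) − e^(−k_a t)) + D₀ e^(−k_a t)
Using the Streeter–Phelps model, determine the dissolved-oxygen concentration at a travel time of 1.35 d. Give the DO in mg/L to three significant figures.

k_1 L₀/(k_a−k_1) = 0.0935×40.0/(0.480−0.0935) = 3.740/0.3865 = 9.677 mg/L.
e^(−k_1 t) = e^(−0.0935×1.350) = 0.8814; e^(−k_a t) = e^(−0.480×1.350) = 0.5231.
D = 9.677 × (0.8814 − 0.5231) + 4.09 × 0.5231 = 3.467 + 2.139 = 5.607 mg/L.
DO = C_s − D = 8.97 − 5.607 = 3.363 mg/L.

DO ≈ 3.36 mg/L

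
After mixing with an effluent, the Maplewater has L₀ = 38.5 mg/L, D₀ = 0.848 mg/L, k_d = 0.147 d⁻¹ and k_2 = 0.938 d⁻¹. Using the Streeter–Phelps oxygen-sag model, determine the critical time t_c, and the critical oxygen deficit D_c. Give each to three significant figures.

t_c = [1/(k_2−k_d)] ln[(k_2/k_d)(1 − D₀(k_2−k_d)/(k_d L₀))]
= [1/(0.938−0.147)] ln[(0.938/0.147)(1 − 0.848×0.7910/(0.147×38.5))]
= (1/0.7910) ln[6.381 × 0.8815] = 1.264 × ln(5.625) = 1.264 × 1.727 = 2.184 d.
L(t_c) = L₀ e^(−k_d t_c) = 38.5 × 0.7254 = 27.93 mg/L, and at the critical point k_2 D_c = k_d L, so D_c = (0.147/0.938) × 27.93 = 4.377 mg/L.

t_c ≈ 2.18 d; D_c ≈ 4.38 mg/L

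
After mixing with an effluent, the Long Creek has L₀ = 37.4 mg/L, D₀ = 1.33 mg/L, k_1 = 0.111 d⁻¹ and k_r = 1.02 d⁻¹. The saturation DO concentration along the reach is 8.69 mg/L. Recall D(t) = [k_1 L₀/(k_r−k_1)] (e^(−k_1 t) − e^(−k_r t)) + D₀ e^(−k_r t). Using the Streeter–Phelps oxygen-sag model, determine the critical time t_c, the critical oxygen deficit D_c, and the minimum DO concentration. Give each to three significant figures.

With k_r/k_1 = 9.189 and 1 − D₀(k_r−k_1)/(k_1 L₀) = 0.7088,
t_c = ln(9.189 × 0.7088) / (1.02 − 0.111) = ln(6.513) / 0.9090 = 1.874/0.9090 = 2.061 d.
L(t_c) = L₀ e^(−k_1 t_c) = 37.4 × 0.7955 = 29.75 mg/L, and at the critical point k_r D_c = k_1 L, so D_c = (0.111/1.02) × 29.75 = 3.238 mg/L.
Minimum DO = C_s − D_c = 8.69 − 3.238 = 5.452 mg/L.

t_c ≈ 2.06 d; D_c ≈ 3.24 mg/L; min DO ≈ 5.45 mg/L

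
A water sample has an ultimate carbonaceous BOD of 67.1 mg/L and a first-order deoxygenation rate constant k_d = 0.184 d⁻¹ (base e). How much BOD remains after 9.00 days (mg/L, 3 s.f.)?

L ≈ 12.8 mg/L

L_t = L₀ e^(−k_d t) = 67.1 × e^(−0.184×9.00) = 67.1 × 0.1909 = 12.81 mg/L.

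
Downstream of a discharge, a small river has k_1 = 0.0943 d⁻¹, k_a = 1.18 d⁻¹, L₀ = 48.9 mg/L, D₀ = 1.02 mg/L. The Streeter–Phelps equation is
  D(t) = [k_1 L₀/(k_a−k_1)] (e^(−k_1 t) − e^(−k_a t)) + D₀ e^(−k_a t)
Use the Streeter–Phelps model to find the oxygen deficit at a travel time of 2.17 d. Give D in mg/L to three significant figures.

k_1 L₀/(k_a−k_1) = 0.0943×48.9/(1.18−0.0943) = 4.611/1.086 = 4.247 mg/L.
e^(−k_1 t) = e^(−0.0943×2.170) = 0.8149; e^(−k_a t) = e^(−1.18×2.170) = 0.07726.
D = 4.247 × (0.8149 − 0.07726) + 1.02 × 0.07726 = 3.133 + 0.07880 = 3.212 mg/L.

D ≈ 3.21 mg/L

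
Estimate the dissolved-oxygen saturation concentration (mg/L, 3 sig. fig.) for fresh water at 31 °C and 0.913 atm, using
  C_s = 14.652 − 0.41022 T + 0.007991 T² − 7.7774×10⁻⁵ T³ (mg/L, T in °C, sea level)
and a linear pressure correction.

At sea level: C_s = 14.652 − 0.41022×31 + 0.007991×31² − 7.7774×10⁻⁵×31³ = 7.298 mg/L.
Pressure correction: C_s' = 7.298 × 0.913 = 6.663 mg/L.

C_s ≈ 6.66 mg/L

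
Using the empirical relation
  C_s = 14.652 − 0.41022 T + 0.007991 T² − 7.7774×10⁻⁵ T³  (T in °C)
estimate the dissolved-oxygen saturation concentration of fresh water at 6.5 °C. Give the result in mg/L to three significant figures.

C_s ≈ 12.3 mg/L

C_s = 14.652 − 0.41022×6.5 + 0.007991×6.5² − 7.7774×10⁻⁵×6.5³ = 12.30 mg/L.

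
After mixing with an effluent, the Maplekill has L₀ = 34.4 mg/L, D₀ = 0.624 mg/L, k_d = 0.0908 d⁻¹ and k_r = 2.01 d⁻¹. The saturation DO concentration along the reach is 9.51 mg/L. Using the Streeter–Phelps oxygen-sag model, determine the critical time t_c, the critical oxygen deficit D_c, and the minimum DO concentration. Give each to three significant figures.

With k_r/k_d = 22.14 and 1 − D₀(k_r−k_d)/(k_d L₀) = 0.6166,
t_c = ln(22.14 × 0.6166) / (2.01 − 0.0908) = ln(13.65) / 1.919 = 2.614/1.919 = 1.362 d.
D_c = (k_d/k_r) L₀ e^(−k_d t_c) = (0.0908/2.01) × 34.4 × e^(−0.0908×1.362) = 0.04517 × 34.4 × 0.8837 = 1.373 mg/L.
Minimum DO = C_s − D_c = 9.51 − 1.373 = 8.137 mg/L.

t_c ≈ 1.36 d; D_c ≈ 1.37 mg/L; min DO ≈ 8.14 mg/L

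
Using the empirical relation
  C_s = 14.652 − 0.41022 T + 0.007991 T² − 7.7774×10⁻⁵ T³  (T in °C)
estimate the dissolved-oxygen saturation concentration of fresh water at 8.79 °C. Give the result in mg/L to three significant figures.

C_s ≈ 11.6 mg/L

C_s = 14.652 − 0.41022×8.79 + 0.007991×8.79² − 7.7774×10⁻⁵×8.79³ = 11.61 mg/L.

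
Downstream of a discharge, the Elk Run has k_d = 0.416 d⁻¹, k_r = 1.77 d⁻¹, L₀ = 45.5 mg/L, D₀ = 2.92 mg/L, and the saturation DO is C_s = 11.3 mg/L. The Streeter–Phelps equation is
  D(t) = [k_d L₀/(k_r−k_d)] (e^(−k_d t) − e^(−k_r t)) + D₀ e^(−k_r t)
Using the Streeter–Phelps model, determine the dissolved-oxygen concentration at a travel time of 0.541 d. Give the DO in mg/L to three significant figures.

k_d L₀/(k_r−k_d) = 0.416×45.5/(1.77−0.416) = 18.93/1.354 = 13.98 mg/L.
e^(−k_d t) = e^(−0.416×0.5410) = 0.7985; e^(−k_r t) = e^(−1.77×0.5410) = 0.3838.
D = 13.98 × (0.7985 − 0.3838) + 2.92 × 0.3838 = 5.796 + 1.121 = 6.917 mg/L.
DO = C_s − D = 11.3 − 6.917 = 4.383 mg/L.

DO ≈ 4.38 mg/L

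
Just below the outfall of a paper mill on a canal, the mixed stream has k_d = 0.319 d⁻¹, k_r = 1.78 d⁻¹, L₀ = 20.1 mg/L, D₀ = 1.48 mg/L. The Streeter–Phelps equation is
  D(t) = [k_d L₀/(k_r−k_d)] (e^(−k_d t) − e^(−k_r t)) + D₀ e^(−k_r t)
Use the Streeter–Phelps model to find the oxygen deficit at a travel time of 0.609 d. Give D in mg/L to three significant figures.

k_d L₀/(k_r−k_d) = 0.319×20.1/(1.78−0.319) = 6.412/1.461 = 4.389 mg/L.
e^(−k_d t) = e^(−0.319×0.6090) = 0.8234; e^(−k_r t) = e^(−1.78×0.6090) = 0.3382.
D = 4.389 × (0.8234 − 0.3382) + 1.48 × 0.3382 = 2.129 + 0.5006 = 2.630 mg/L.

D ≈ 2.63 mg/L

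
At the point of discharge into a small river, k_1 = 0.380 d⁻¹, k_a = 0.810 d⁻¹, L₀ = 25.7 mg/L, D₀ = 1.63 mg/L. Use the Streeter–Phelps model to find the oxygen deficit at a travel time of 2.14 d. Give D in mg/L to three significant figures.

D ≈ 6.35 mg/L

k_1 L₀/(k_a−k_1) = 0.380×25.7/(0.810−0.380) = 9.766/0.4300 = 22.71 mg/L.
e^(−k_1 t) = e^(−0.380×2.140) = 0.4434; e^(−k_a t) = e^(−0.810×2.140) = 0.1767.
D = 22.71 × (0.4434 − 0.1767) + 1.63 × 0.1767 = 6.058 + 0.2880 = 6.346 mg/L.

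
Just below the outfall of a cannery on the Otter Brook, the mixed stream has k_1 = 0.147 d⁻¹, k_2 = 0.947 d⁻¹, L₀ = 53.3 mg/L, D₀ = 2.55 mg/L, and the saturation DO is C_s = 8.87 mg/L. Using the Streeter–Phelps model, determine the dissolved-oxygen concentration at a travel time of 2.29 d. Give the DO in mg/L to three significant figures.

k_1 L₀/(k_2−k_1) = 0.147×53.3/(0.947−0.147) = 7.835/0.8000 = 9.794 mg/L.
e^(−k_1 t) = e^(−0.147×2.290) = 0.7142; e^(−k_2 t) = e^(−0.947×2.290) = 0.1143.
D = 9.794 × (0.7142 − 0.1143) + 2.55 × 0.1143 = 5.875 + 0.2916 = 6.166 mg/L.
DO = C_s − D = 8.87 − 6.166 = 2.704 mg/L.

DO ≈ 2.70 mg/L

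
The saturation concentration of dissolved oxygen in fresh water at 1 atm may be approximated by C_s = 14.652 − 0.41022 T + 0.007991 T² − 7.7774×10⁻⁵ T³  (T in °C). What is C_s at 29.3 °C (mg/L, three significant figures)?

C_s = 14.652 − 0.41022×29.3 + 0.007991×29.3² − 7.7774×10⁻⁵×29.3³ = 7.536 mg/L.

C_s ≈ 7.54 mg/L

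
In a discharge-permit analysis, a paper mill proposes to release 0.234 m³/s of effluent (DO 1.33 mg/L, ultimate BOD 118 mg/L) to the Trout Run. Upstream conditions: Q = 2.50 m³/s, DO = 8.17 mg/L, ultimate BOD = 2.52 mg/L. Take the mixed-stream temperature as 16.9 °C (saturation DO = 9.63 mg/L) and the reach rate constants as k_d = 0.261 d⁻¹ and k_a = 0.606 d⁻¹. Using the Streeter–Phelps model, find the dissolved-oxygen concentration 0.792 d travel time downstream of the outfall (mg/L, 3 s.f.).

DO ≈ 6.54 mg/L

Mixed DO = (2.50×8.17 + 0.234×1.33)/(2.50+0.234) = 20.74/2.734 = 7.585 mg/L.
Mixed L₀ = (2.50×2.52 + 0.234×118)/(2.734) = 33.91/2.734 = 12.40 mg/L.
Initial deficit D₀ = C_s − DO₀ = 9.63 − 7.585 = 2.045 mg/L.
D(0.792) = [0.261×12.40/(0.606−0.261)](e^(−0.261×0.792) − e^(−0.606×0.792)) + 2.045 e^(−0.606×0.792)
= 9.384 × (0.8133 − 0.6188) + 2.045 × 0.6188 = 3.090 mg/L.
DO = 9.63 − 3.090 = 6.540 mg/L.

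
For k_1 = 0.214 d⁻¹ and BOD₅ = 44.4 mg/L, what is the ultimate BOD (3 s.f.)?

BOD₅ = L₀(1 − e^(−5k_1)) ⇒ L₀ = BOD₅ / (1 − e^(−5×0.214))
= 44.4 / (1 − 0.3430) = 44.4 / 0.6570 = 67.58 mg/L.

L₀ ≈ 67.6 mg/L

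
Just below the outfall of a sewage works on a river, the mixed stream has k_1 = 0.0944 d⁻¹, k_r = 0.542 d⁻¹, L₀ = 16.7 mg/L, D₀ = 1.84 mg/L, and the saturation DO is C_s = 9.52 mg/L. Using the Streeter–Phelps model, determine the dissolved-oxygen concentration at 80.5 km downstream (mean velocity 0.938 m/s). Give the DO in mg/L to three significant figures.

Travel time t = x/v = 80.5 km / (0.938 m/s) = 80500 m / 0.938 m/s = 85820 s = 0.9933 d.
k_1 L₀/(k_r−k_1) = 0.0944×16.7/(0.542−0.0944) = 1.576/0.4476 = 3.522 mg/L.
e^(−k_1 t) = e^(−0.0944×0.9933) = 0.9105; e^(−k_r t) = e^(−0.542×0.9933) = 0.5837.
D = 3.522 × (0.9105 − 0.5837) + 1.84 × 0.5837 = 1.151 + 1.074 = 2.225 mg/L.
DO = C_s − D = 9.52 − 2.225 = 7.295 mg/L.

DO ≈ 7.29 mg/L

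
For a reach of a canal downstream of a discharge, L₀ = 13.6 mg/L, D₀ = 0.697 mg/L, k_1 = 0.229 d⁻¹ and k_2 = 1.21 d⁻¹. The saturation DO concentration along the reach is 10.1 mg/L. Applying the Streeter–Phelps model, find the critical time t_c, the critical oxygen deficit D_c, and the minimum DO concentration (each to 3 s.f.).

At the critical point dD/dt = 0, so k_1 L₀ e^(−k_1 t) = k_2 D. Substituting D(t) from the Streeter–Phelps equation and solving for t gives
t_c = ln[(k_2/k_1)(1 − D₀(k_2−k_1)/(k_1 L₀))] / (k_2−k_1).
Here k_2−k_1 = 0.9810 d⁻¹ and 1 − D₀(k_2−k_1)/(k_1 L₀) = 1 − 0.697×0.9810/(0.229×13.6) = 0.7805, so
t_c = ln(5.284 × 0.7805) / 0.9810 = 1.417 / 0.9810 = 1.444 d.
L(t_c) = L₀ e^(−k_1 t_c) = 13.6 × 0.7184 = 9.770 mg/L, and at the critical point k_2 D_c = k_1 L, so D_c = (0.229/1.21) × 9.770 = 1.849 mg/L.
Minimum DO = C_s − D_c = 10.1 − 1.849 = 8.251 mg/L.

t_c ≈ 1.44 d; D_c ≈ 1.85 mg/L; min DO ≈ 8.25 mg/L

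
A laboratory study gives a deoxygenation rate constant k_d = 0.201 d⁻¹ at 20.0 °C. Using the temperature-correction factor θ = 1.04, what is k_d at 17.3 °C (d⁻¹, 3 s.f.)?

k_d ≈ 0.181 d⁻¹

k_d(T₂) = k_d(T₁) · θ^(T₂−T₁) = 0.201 × 1.04^(17.3−20.0)
= 0.201 × 1.04^-2.70 = 0.201 × 0.8995 = 0.1808 d⁻¹.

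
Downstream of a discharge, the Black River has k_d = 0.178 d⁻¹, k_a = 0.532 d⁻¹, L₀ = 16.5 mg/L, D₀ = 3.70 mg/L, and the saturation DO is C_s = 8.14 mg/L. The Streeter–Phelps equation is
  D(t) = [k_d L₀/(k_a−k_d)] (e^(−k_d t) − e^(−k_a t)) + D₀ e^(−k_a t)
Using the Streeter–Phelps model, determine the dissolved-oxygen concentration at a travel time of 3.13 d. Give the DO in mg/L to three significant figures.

DO ≈ 4.26 mg/L

k_d L₀/(k_a−k_d) = 0.178×16.5/(0.532−0.178) = 2.937/0.3540 = 8.297 mg/L.
e^(−k_d t) = e^(−0.178×3.130) = 0.5728; e^(−k_a t) = e^(−0.532×3.130) = 0.1892.
D = 8.297 × (0.5728 − 0.1892) + 3.70 × 0.1892 = 3.183 + 0.6999 = 3.883 mg/L.
DO = C_s − D = 8.14 − 3.883 = 4.257 mg/L.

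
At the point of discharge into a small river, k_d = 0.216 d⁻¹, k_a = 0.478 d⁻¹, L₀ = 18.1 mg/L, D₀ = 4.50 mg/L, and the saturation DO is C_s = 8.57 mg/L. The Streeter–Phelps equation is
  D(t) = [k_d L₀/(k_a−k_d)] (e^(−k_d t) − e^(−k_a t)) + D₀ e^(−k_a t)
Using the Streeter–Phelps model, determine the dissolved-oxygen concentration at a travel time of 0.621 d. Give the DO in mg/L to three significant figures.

DO ≈ 3.27 mg/L

k_d L₀/(k_a−k_d) = 0.216×18.1/(0.478−0.216) = 3.910/0.2620 = 14.92 mg/L.
e^(−k_d t) = e^(−0.216×0.6210) = 0.8745; e^(−k_a t) = e^(−0.478×0.6210) = 0.7432.
D = 14.92 × (0.8745 − 0.7432) + 4.50 × 0.7432 = 1.959 + 3.344 = 5.304 mg/L.
DO = C_s − D = 8.57 − 5.304 = 3.266 mg/L.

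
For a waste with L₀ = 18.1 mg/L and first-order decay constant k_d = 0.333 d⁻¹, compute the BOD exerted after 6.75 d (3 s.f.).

y ≈ 16.2 mg/L

y_t = L₀(1 − e^(−k_d t)) = 18.1 × (1 − e^(−0.333×6.75))
= 18.1 × (1 − 0.1056) = 18.1 × 0.8944 = 16.19 mg/L.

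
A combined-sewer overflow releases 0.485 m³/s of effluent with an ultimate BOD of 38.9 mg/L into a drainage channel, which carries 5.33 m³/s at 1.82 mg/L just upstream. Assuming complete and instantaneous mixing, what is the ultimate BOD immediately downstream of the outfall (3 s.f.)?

Flow-weighted mixing: C = (Q_r C_r + Q_w C_w)/(Q_r + Q_w)
= (5.33×1.82 + 0.485×38.9)/(5.33 + 0.485) = 28.57/5.815 = 4.913 mg/L.

4.91 mg/L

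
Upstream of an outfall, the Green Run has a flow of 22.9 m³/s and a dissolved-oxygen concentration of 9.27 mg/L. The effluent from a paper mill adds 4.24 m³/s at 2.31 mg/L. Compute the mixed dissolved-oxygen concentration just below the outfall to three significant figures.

Flow-weighted mixing: C = (Q_r C_r + Q_w C_w)/(Q_r + Q_w)
= (22.9×9.27 + 4.24×2.31)/(22.9 + 4.24) = 222.1/27.14 = 8.183 mg/L.

8.18 mg/L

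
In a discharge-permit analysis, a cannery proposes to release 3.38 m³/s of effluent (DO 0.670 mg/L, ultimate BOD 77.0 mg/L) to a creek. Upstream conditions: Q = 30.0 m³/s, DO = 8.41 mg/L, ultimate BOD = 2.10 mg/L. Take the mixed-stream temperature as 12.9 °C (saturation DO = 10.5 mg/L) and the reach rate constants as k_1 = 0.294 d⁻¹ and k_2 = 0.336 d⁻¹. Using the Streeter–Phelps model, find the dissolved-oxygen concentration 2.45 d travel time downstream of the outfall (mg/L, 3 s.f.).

Mixed DO = (30.0×8.41 + 3.38×0.670)/(30.0+3.38) = 254.6/33.38 = 7.626 mg/L.
Mixed L₀ = (30.0×2.10 + 3.38×77.0)/(33.38) = 323.3/33.38 = 9.684 mg/L.
Initial deficit D₀ = C_s − DO₀ = 10.5 − 7.626 = 2.874 mg/L.
D(2.45) = [0.294×9.684/(0.336−0.294)](e^(−0.294×2.45) − e^(−0.336×2.45)) + 2.874 e^(−0.336×2.45)
= 67.79 × (0.4866 − 0.4390) + 2.874 × 0.4390 = 4.487 mg/L.
DO = 10.5 − 4.487 = 6.013 mg/L.

DO ≈ 6.01 mg/L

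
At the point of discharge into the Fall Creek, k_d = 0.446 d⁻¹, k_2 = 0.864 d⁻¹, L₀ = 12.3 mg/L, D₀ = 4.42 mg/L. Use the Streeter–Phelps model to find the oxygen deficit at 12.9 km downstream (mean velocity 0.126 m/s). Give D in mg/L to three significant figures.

D ≈ 4.61 mg/L

Travel time t = x/v = 12.9 km / (0.126 m/s) = 12900 m / 0.126 m/s = 102400 s = 1.185 d.
k_d L₀/(k_2−k_d) = 0.446×12.3/(0.864−0.446) = 5.486/0.4180 = 13.12 mg/L.
e^(−k_d t) = e^(−0.446×1.185) = 0.5895; e^(−k_2 t) = e^(−0.864×1.185) = 0.3592.
D = 13.12 × (0.5895 − 0.3592) + 4.42 × 0.3592 = 3.022 + 1.588 = 4.610 mg/L.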